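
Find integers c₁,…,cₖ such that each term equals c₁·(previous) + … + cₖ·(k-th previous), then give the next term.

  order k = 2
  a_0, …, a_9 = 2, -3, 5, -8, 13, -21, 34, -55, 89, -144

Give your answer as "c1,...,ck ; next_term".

  a_2 = -1·-3 + 1·2 = 5
  a_3 = -1·5 + 1·-3 = -8
  a_4 = -1·-8 + 1·5 = 13
  a_5 = -1·13 + 1·-8 = -21
  a_6 = -1·-21 + 1·13 = 34
  a_7 = -1·34 + 1·-21 = -55
  a_8 = -1·-55 + 1·34 = 89
  a_9 = -1·89 + 1·-55 = -144
  a_10 = -1·-144 + 1·89 = 233

-1,1 ; 233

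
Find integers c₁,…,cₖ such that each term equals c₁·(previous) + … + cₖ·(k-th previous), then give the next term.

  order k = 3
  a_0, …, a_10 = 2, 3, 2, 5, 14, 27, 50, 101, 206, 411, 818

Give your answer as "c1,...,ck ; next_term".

  a_3 = 2·2 + -1·3 + 2·2 = 5
  a_4 = 2·5 + -1·2 + 2·3 = 14
  a_5 = 2·14 + -1·5 + 2·2 = 27
  a_6 = 2·27 + -1·14 + 2·5 = 50
  a_7 = 2·50 + -1·27 + 2·14 = 101
  a_8 = 2·101 + -1·50 + 2·27 = 206
  a_9 = 2·206 + -1·101 + 2·50 = 411
  a_10 = 2·411 + -1·206 + 2·101 = 818
  a_11 = 2·818 + -1·411 + 2·206 = 1637

2,-1,2 ; 1637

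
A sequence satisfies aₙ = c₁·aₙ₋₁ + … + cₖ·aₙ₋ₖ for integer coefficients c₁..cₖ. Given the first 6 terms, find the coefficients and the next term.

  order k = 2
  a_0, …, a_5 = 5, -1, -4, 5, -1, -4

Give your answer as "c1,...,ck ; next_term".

-1,-1 ; 5

  a_2 = -1·-1 + -1·5 = -4
  a_3 = -1·-4 + -1·-1 = 5
  a_4 = -1·5 + -1·-4 = -1
  a_5 = -1·-1 + -1·5 = -4
  a_6 = -1·-4 + -1·-1 = 5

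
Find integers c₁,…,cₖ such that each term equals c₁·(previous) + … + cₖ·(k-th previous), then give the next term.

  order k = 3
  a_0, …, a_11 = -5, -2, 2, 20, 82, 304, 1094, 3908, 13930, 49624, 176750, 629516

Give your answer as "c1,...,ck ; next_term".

  a_3 = 4·2 + -1·-2 + -2·-5 = 20
  a_4 = 4·20 + -1·2 + -2·-2 = 82
  a_5 = 4·82 + -1·20 + -2·2 = 304
  a_6 = 4·304 + -1·82 + -2·20 = 1094
  a_7 = 4·1094 + -1·304 + -2·82 = 3908
  a_8 = 4·3908 + -1·1094 + -2·304 = 13930
  a_9 = 4·13930 + -1·3908 + -2·1094 = 49624
  a_10 = 4·49624 + -1·13930 + -2·3908 = 176750
  a_11 = 4·176750 + -1·49624 + -2·13930 = 629516
  a_12 = 4·629516 + -1·176750 + -2·49624 = 2242066

4,-1,-2 ; 2242066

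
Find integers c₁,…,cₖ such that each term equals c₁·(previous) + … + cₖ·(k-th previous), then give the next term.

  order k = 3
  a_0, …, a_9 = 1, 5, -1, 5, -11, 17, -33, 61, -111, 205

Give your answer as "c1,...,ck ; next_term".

-1,1,-1 ; -377

  a_3 = -1·-1 + 1·5 + -1·1 = 5
  a_4 = -1·5 + 1·-1 + -1·5 = -11
  a_5 = -1·-11 + 1·5 + -1·-1 = 17
  a_6 = -1·17 + 1·-11 + -1·5 = -33
  a_7 = -1·-33 + 1·17 + -1·-11 = 61
  a_8 = -1·61 + 1·-33 + -1·17 = -111
  a_9 = -1·-111 + 1·61 + -1·-33 = 205
  a_10 = -1·205 + 1·-111 + -1·61 = -377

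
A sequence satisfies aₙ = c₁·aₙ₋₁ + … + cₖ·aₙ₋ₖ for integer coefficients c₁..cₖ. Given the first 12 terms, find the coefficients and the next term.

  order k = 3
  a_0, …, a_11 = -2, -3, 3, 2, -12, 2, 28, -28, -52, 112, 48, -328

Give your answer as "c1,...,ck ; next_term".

0,-2,2 ; 128

  a_3 = 0·3 + -2·-3 + 2·-2 = 2
  a_4 = 0·2 + -2·3 + 2·-3 = -12
  a_5 = 0·-12 + -2·2 + 2·3 = 2
  a_6 = 0·2 + -2·-12 + 2·2 = 28
  a_7 = 0·28 + -2·2 + 2·-12 = -28
  a_8 = 0·-28 + -2·28 + 2·2 = -52
  a_9 = 0·-52 + -2·-28 + 2·28 = 112
  a_10 = 0·112 + -2·-52 + 2·-28 = 48
  a_11 = 0·48 + -2·112 + 2·-52 = -328
  a_12 = 0·-328 + -2·48 + 2·112 = 128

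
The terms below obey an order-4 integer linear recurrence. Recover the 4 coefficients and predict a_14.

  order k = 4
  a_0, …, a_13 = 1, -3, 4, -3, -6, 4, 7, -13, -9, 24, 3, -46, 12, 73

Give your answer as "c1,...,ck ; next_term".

  a_4 = 0·-3 + -1·4 + 1·-3 + 1·1 = -6
  a_5 = 0·-6 + -1·-3 + 1·4 + 1·-3 = 4
  a_6 = 0·4 + -1·-6 + 1·-3 + 1·4 = 7
  a_7 = 0·7 + -1·4 + 1·-6 + 1·-3 = -13
  a_8 = 0·-13 + -1·7 + 1·4 + 1·-6 = -9
  a_9 = 0·-9 + -1·-13 + 1·7 + 1·4 = 24
  a_10 = 0·24 + -1·-9 + 1·-13 + 1·7 = 3
  a_11 = 0·3 + -1·24 + 1·-9 + 1·-13 = -46
  a_12 = 0·-46 + -1·3 + 1·24 + 1·-9 = 12
  a_13 = 0·12 + -1·-46 + 1·3 + 1·24 = 73
  a_14 = 0·73 + -1·12 + 1·-46 + 1·3 = -55

0,-1,1,1 ; -55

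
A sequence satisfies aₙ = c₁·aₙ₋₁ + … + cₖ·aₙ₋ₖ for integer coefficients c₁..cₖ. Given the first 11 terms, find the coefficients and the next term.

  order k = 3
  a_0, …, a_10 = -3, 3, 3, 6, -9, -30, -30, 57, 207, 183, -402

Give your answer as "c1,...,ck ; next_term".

  a_3 = 1·3 + -2·3 + -3·-3 = 6
  a_4 = 1·6 + -2·3 + -3·3 = -9
  a_5 = 1·-9 + -2·6 + -3·3 = -30
  a_6 = 1·-30 + -2·-9 + -3·6 = -30
  a_7 = 1·-30 + -2·-30 + -3·-9 = 57
  a_8 = 1·57 + -2·-30 + -3·-30 = 207
  a_9 = 1·207 + -2·57 + -3·-30 = 183
  a_10 = 1·183 + -2·207 + -3·57 = -402
  a_11 = 1·-402 + -2·183 + -3·207 = -1389

1,-2,-3 ; -1389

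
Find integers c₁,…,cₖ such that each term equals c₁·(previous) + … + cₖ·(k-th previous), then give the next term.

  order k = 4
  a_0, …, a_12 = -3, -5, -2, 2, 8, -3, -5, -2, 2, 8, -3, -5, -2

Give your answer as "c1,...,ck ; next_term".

  a_4 = -1·2 + -1·-2 + -1·-5 + -1·-3 = 8
  a_5 = -1·8 + -1·2 + -1·-2 + -1·-5 = -3
  a_6 = -1·-3 + -1·8 + -1·2 + -1·-2 = -5
  a_7 = -1·-5 + -1·-3 + -1·8 + -1·2 = -2
  a_8 = -1·-2 + -1·-5 + -1·-3 + -1·8 = 2
  a_9 = -1·2 + -1·-2 + -1·-5 + -1·-3 = 8
  a_10 = -1·8 + -1·2 + -1·-2 + -1·-5 = -3
  a_11 = -1·-3 + -1·8 + -1·2 + -1·-2 = -5
  a_12 = -1·-5 + -1·-3 + -1·8 + -1·2 = -2
  a_13 = -1·-2 + -1·-5 + -1·-3 + -1·8 = 2

-1,-1,-1,-1 ; 2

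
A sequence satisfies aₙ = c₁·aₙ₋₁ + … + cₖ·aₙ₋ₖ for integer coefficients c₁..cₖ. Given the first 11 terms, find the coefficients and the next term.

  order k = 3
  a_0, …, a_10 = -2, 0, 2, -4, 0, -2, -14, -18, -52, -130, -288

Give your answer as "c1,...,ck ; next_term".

  a_3 = 1·2 + 2·0 + 3·-2 = -4
  a_4 = 1·-4 + 2·2 + 3·0 = 0
  a_5 = 1·0 + 2·-4 + 3·2 = -2
  a_6 = 1·-2 + 2·0 + 3·-4 = -14
  a_7 = 1·-14 + 2·-2 + 3·0 = -18
  a_8 = 1·-18 + 2·-14 + 3·-2 = -52
  a_9 = 1·-52 + 2·-18 + 3·-14 = -130
  a_10 = 1·-130 + 2·-52 + 3·-18 = -288
  a_11 = 1·-288 + 2·-130 + 3·-52 = -704

1,2,3 ; -704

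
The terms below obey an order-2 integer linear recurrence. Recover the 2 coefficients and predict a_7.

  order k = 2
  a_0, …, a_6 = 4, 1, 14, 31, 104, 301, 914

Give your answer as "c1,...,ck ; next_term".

  a_2 = 2·1 + 3·4 = 14
  a_3 = 2·14 + 3·1 = 31
  a_4 = 2·31 + 3·14 = 104
  a_5 = 2·104 + 3·31 = 301
  a_6 = 2·301 + 3·104 = 914
  a_7 = 2·914 + 3·301 = 2731

2,3 ; 2731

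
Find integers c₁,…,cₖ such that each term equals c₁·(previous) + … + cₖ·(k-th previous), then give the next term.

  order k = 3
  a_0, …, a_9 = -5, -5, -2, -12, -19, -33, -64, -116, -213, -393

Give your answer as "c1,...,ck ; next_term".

  a_3 = 1·-2 + 1·-5 + 1·-5 = -12
  a_4 = 1·-12 + 1·-2 + 1·-5 = -19
  a_5 = 1·-19 + 1·-12 + 1·-2 = -33
  a_6 = 1·-33 + 1·-19 + 1·-12 = -64
  a_7 = 1·-64 + 1·-33 + 1·-19 = -116
  a_8 = 1·-116 + 1·-64 + 1·-33 = -213
  a_9 = 1·-213 + 1·-116 + 1·-64 = -393
  a_10 = 1·-393 + 1·-213 + 1·-116 = -722

1,1,1 ; -722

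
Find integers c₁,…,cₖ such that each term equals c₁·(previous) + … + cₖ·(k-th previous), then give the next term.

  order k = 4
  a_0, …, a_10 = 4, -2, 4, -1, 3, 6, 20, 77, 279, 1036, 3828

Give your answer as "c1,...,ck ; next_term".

  a_4 = 3·-1 + 3·4 + -1·-2 + -2·4 = 3
  a_5 = 3·3 + 3·-1 + -1·4 + -2·-2 = 6
  a_6 = 3·6 + 3·3 + -1·-1 + -2·4 = 20
  a_7 = 3·20 + 3·6 + -1·3 + -2·-1 = 77
  a_8 = 3·77 + 3·20 + -1·6 + -2·3 = 279
  a_9 = 3·279 + 3·77 + -1·20 + -2·6 = 1036
  a_10 = 3·1036 + 3·279 + -1·77 + -2·20 = 3828
  a_11 = 3·3828 + 3·1036 + -1·279 + -2·77 = 14159

3,3,-1,-2 ; 14159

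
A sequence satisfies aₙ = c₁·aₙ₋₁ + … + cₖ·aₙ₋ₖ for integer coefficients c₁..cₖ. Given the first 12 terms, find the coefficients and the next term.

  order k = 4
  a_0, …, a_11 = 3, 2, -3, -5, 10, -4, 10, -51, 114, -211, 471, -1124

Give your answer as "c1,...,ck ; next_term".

-2,-1,-3,1 ; 2524

  a_4 = -2·-5 + -1·-3 + -3·2 + 1·3 = 10
  a_5 = -2·10 + -1·-5 + -3·-3 + 1·2 = -4
  a_6 = -2·-4 + -1·10 + -3·-5 + 1·-3 = 10
  a_7 = -2·10 + -1·-4 + -3·10 + 1·-5 = -51
  a_8 = -2·-51 + -1·10 + -3·-4 + 1·10 = 114
  a_9 = -2·114 + -1·-51 + -3·10 + 1·-4 = -211
  a_10 = -2·-211 + -1·114 + -3·-51 + 1·10 = 471
  a_11 = -2·471 + -1·-211 + -3·114 + 1·-51 = -1124
  a_12 = -2·-1124 + -1·471 + -3·-211 + 1·114 = 2524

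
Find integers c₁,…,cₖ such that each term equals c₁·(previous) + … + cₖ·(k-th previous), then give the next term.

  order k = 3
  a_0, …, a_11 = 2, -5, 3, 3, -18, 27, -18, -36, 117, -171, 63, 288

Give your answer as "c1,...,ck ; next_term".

  a_3 = -1·3 + 0·-5 + 3·2 = 3
  a_4 = -1·3 + 0·3 + 3·-5 = -18
  a_5 = -1·-18 + 0·3 + 3·3 = 27
  a_6 = -1·27 + 0·-18 + 3·3 = -18
  a_7 = -1·-18 + 0·27 + 3·-18 = -36
  a_8 = -1·-36 + 0·-18 + 3·27 = 117
  a_9 = -1·117 + 0·-36 + 3·-18 = -171
  a_10 = -1·-171 + 0·117 + 3·-36 = 63
  a_11 = -1·63 + 0·-171 + 3·117 = 288
  a_12 = -1·288 + 0·63 + 3·-171 = -801

-1,0,3 ; -801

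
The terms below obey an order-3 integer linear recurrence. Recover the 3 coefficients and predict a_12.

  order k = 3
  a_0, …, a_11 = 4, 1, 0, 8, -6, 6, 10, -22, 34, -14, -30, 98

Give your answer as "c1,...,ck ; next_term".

  a_3 = -1·0 + 0·1 + 2·4 = 8
  a_4 = -1·8 + 0·0 + 2·1 = -6
  a_5 = -1·-6 + 0·8 + 2·0 = 6
  a_6 = -1·6 + 0·-6 + 2·8 = 10
  a_7 = -1·10 + 0·6 + 2·-6 = -22
  a_8 = -1·-22 + 0·10 + 2·6 = 34
  a_9 = -1·34 + 0·-22 + 2·10 = -14
  a_10 = -1·-14 + 0·34 + 2·-22 = -30
  a_11 = -1·-30 + 0·-14 + 2·34 = 98
  a_12 = -1·98 + 0·-30 + 2·-14 = -126

-1,0,2 ; -126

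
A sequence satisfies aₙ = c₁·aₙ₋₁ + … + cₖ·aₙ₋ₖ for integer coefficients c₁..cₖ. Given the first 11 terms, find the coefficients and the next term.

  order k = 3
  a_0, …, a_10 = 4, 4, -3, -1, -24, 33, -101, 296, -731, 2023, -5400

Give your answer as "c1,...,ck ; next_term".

-1,3,-4 ; 14393

  a_3 = -1·-3 + 3·4 + -4·4 = -1
  a_4 = -1·-1 + 3·-3 + -4·4 = -24
  a_5 = -1·-24 + 3·-1 + -4·-3 = 33
  a_6 = -1·33 + 3·-24 + -4·-1 = -101
  a_7 = -1·-101 + 3·33 + -4·-24 = 296
  a_8 = -1·296 + 3·-101 + -4·33 = -731
  a_9 = -1·-731 + 3·296 + -4·-101 = 2023
  a_10 = -1·2023 + 3·-731 + -4·296 = -5400
  a_11 = -1·-5400 + 3·2023 + -4·-731 = 14393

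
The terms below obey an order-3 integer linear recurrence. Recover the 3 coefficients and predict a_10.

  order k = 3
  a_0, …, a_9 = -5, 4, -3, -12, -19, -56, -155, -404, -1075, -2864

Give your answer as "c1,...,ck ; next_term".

  a_3 = 2·-3 + 1·4 + 2·-5 = -12
  a_4 = 2·-12 + 1·-3 + 2·4 = -19
  a_5 = 2·-19 + 1·-12 + 2·-3 = -56
  a_6 = 2·-56 + 1·-19 + 2·-12 = -155
  a_7 = 2·-155 + 1·-56 + 2·-19 = -404
  a_8 = 2·-404 + 1·-155 + 2·-56 = -1075
  a_9 = 2·-1075 + 1·-404 + 2·-155 = -2864
  a_10 = 2·-2864 + 1·-1075 + 2·-404 = -7611

2,1,2 ; -7611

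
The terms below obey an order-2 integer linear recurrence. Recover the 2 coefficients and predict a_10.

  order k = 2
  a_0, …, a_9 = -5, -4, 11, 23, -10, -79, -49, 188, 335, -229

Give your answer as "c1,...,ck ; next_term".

  a_2 = 1·-4 + -3·-5 = 11
  a_3 = 1·11 + -3·-4 = 23
  a_4 = 1·23 + -3·11 = -10
  a_5 = 1·-10 + -3·23 = -79
  a_6 = 1·-79 + -3·-10 = -49
  a_7 = 1·-49 + -3·-79 = 188
  a_8 = 1·188 + -3·-49 = 335
  a_9 = 1·335 + -3·188 = -229
  a_10 = 1·-229 + -3·335 = -1234

1,-3 ; -1234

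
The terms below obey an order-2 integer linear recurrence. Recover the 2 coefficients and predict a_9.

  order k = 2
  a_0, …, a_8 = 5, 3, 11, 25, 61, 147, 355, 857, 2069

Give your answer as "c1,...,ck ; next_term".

  a_2 = 2·3 + 1·5 = 11
  a_3 = 2·11 + 1·3 = 25
  a_4 = 2·25 + 1·11 = 61
  a_5 = 2·61 + 1·25 = 147
  a_6 = 2·147 + 1·61 = 355
  a_7 = 2·355 + 1·147 = 857
  a_8 = 2·857 + 1·355 = 2069
  a_9 = 2·2069 + 1·857 = 4995

2,1 ; 4995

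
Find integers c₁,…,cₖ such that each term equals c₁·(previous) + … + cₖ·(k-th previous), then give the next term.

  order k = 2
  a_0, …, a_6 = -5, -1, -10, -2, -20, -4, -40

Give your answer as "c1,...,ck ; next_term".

  a_2 = 0·-1 + 2·-5 = -10
  a_3 = 0·-10 + 2·-1 = -2
  a_4 = 0·-2 + 2·-10 = -20
  a_5 = 0·-20 + 2·-2 = -4
  a_6 = 0·-4 + 2·-20 = -40
  a_7 = 0·-40 + 2·-4 = -8

0,2 ; -8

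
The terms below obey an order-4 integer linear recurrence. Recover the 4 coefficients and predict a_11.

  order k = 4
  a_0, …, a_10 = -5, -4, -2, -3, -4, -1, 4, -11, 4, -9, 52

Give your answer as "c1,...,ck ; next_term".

  a_4 = -2·-3 + -1·-2 + -2·-4 + 4·-5 = -4
  a_5 = -2·-4 + -1·-3 + -2·-2 + 4·-4 = -1
  a_6 = -2·-1 + -1·-4 + -2·-3 + 4·-2 = 4
  a_7 = -2·4 + -1·-1 + -2·-4 + 4·-3 = -11
  a_8 = -2·-11 + -1·4 + -2·-1 + 4·-4 = 4
  a_9 = -2·4 + -1·-11 + -2·4 + 4·-1 = -9
  a_10 = -2·-9 + -1·4 + -2·-11 + 4·4 = 52
  a_11 = -2·52 + -1·-9 + -2·4 + 4·-11 = -147

-2,-1,-2,4 ; -147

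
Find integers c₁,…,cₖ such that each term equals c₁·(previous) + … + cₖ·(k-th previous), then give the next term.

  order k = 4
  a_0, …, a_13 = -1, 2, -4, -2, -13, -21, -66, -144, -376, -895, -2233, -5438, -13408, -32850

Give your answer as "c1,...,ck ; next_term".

1,3,1,1 ; -80745

  a_4 = 1·-2 + 3·-4 + 1·2 + 1·-1 = -13
  a_5 = 1·-13 + 3·-2 + 1·-4 + 1·2 = -21
  a_6 = 1·-21 + 3·-13 + 1·-2 + 1·-4 = -66
  a_7 = 1·-66 + 3·-21 + 1·-13 + 1·-2 = -144
  a_8 = 1·-144 + 3·-66 + 1·-21 + 1·-13 = -376
  a_9 = 1·-376 + 3·-144 + 1·-66 + 1·-21 = -895
  a_10 = 1·-895 + 3·-376 + 1·-144 + 1·-66 = -2233
  a_11 = 1·-2233 + 3·-895 + 1·-376 + 1·-144 = -5438
  a_12 = 1·-5438 + 3·-2233 + 1·-895 + 1·-376 = -13408
  a_13 = 1·-13408 + 3·-5438 + 1·-2233 + 1·-895 = -32850
  a_14 = 1·-32850 + 3·-13408 + 1·-5438 + 1·-2233 = -80745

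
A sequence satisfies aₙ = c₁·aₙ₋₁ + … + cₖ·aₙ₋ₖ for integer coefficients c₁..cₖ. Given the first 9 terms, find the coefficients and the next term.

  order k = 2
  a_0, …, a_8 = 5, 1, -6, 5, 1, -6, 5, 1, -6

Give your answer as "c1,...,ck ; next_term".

  a_2 = -1·1 + -1·5 = -6
  a_3 = -1·-6 + -1·1 = 5
  a_4 = -1·5 + -1·-6 = 1
  a_5 = -1·1 + -1·5 = -6
  a_6 = -1·-6 + -1·1 = 5
  a_7 = -1·5 + -1·-6 = 1
  a_8 = -1·1 + -1·5 = -6
  a_9 = -1·-6 + -1·1 = 5

-1,-1 ; 5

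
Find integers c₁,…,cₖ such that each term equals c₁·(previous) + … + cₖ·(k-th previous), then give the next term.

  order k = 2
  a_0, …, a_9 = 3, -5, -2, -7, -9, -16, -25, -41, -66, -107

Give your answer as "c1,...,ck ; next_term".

1,1 ; -173

  a_2 = 1·-5 + 1·3 = -2
  a_3 = 1·-2 + 1·-5 = -7
  a_4 = 1·-7 + 1·-2 = -9
  a_5 = 1·-9 + 1·-7 = -16
  a_6 = 1·-16 + 1·-9 = -25
  a_7 = 1·-25 + 1·-16 = -41
  a_8 = 1·-41 + 1·-25 = -66
  a_9 = 1·-66 + 1·-41 = -107
  a_10 = 1·-107 + 1·-66 = -173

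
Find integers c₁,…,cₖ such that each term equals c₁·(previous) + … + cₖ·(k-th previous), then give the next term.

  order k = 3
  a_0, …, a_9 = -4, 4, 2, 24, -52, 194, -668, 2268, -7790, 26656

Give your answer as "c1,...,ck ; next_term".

-2,4,-3 ; -91276

  a_3 = -2·2 + 4·4 + -3·-4 = 24
  a_4 = -2·24 + 4·2 + -3·4 = -52
  a_5 = -2·-52 + 4·24 + -3·2 = 194
  a_6 = -2·194 + 4·-52 + -3·24 = -668
  a_7 = -2·-668 + 4·194 + -3·-52 = 2268
  a_8 = -2·2268 + 4·-668 + -3·194 = -7790
  a_9 = -2·-7790 + 4·2268 + -3·-668 = 26656
  a_10 = -2·26656 + 4·-7790 + -3·2268 = -91276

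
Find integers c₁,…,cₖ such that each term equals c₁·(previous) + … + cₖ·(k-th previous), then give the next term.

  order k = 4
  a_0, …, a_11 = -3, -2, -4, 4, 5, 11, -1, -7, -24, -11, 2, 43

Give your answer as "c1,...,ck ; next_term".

1,0,-2,1 ; 41

  a_4 = 1·4 + 0·-4 + -2·-2 + 1·-3 = 5
  a_5 = 1·5 + 0·4 + -2·-4 + 1·-2 = 11
  a_6 = 1·11 + 0·5 + -2·4 + 1·-4 = -1
  a_7 = 1·-1 + 0·11 + -2·5 + 1·4 = -7
  a_8 = 1·-7 + 0·-1 + -2·11 + 1·5 = -24
  a_9 = 1·-24 + 0·-7 + -2·-1 + 1·11 = -11
  a_10 = 1·-11 + 0·-24 + -2·-7 + 1·-1 = 2
  a_11 = 1·2 + 0·-11 + -2·-24 + 1·-7 = 43
  a_12 = 1·43 + 0·2 + -2·-11 + 1·-24 = 41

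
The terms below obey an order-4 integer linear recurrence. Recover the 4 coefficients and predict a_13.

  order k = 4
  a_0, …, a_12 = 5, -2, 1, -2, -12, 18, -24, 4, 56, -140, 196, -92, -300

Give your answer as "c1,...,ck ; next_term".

  a_4 = -1·-2 + 0·1 + 2·-2 + -2·5 = -12
  a_5 = -1·-12 + 0·-2 + 2·1 + -2·-2 = 18
  a_6 = -1·18 + 0·-12 + 2·-2 + -2·1 = -24
  a_7 = -1·-24 + 0·18 + 2·-12 + -2·-2 = 4
  a_8 = -1·4 + 0·-24 + 2·18 + -2·-12 = 56
  a_9 = -1·56 + 0·4 + 2·-24 + -2·18 = -140
  a_10 = -1·-140 + 0·56 + 2·4 + -2·-24 = 196
  a_11 = -1·196 + 0·-140 + 2·56 + -2·4 = -92
  a_12 = -1·-92 + 0·196 + 2·-140 + -2·56 = -300
  a_13 = -1·-300 + 0·-92 + 2·196 + -2·-140 = 972

-1,0,2,-2 ; 972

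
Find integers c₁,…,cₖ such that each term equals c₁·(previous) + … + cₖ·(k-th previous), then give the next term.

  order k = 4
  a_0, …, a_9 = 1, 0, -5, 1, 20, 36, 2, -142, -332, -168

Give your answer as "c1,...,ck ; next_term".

2,-4,0,-2 ; 988

  a_4 = 2·1 + -4·-5 + 0·0 + -2·1 = 20
  a_5 = 2·20 + -4·1 + 0·-5 + -2·0 = 36
  a_6 = 2·36 + -4·20 + 0·1 + -2·-5 = 2
  a_7 = 2·2 + -4·36 + 0·20 + -2·1 = -142
  a_8 = 2·-142 + -4·2 + 0·36 + -2·20 = -332
  a_9 = 2·-332 + -4·-142 + 0·2 + -2·36 = -168
  a_10 = 2·-168 + -4·-332 + 0·-142 + -2·2 = 988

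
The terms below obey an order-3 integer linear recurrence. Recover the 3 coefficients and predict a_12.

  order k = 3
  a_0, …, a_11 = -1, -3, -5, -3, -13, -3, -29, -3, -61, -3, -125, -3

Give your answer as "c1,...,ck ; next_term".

  a_3 = -1·-5 + 2·-3 + 2·-1 = -3
  a_4 = -1·-3 + 2·-5 + 2·-3 = -13
  a_5 = -1·-13 + 2·-3 + 2·-5 = -3
  a_6 = -1·-3 + 2·-13 + 2·-3 = -29
  a_7 = -1·-29 + 2·-3 + 2·-13 = -3
  a_8 = -1·-3 + 2·-29 + 2·-3 = -61
  a_9 = -1·-61 + 2·-3 + 2·-29 = -3
  a_10 = -1·-3 + 2·-61 + 2·-3 = -125
  a_11 = -1·-125 + 2·-3 + 2·-61 = -3
  a_12 = -1·-3 + 2·-125 + 2·-3 = -253

-1,2,2 ; -253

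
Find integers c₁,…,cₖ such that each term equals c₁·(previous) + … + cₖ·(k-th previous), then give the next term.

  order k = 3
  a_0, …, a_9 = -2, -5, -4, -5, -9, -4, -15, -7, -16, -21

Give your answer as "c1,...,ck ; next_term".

  a_3 = -1·-4 + 1·-5 + 2·-2 = -5
  a_4 = -1·-5 + 1·-4 + 2·-5 = -9
  a_5 = -1·-9 + 1·-5 + 2·-4 = -4
  a_6 = -1·-4 + 1·-9 + 2·-5 = -15
  a_7 = -1·-15 + 1·-4 + 2·-9 = -7
  a_8 = -1·-7 + 1·-15 + 2·-4 = -16
  a_9 = -1·-16 + 1·-7 + 2·-15 = -21
  a_10 = -1·-21 + 1·-16 + 2·-7 = -9

-1,1,2 ; -9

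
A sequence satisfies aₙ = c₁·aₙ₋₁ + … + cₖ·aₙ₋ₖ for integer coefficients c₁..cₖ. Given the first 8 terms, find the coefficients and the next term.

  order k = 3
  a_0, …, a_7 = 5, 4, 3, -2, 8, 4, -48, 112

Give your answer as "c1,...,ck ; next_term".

-2,-4,4 ; -16

  a_3 = -2·3 + -4·4 + 4·5 = -2
  a_4 = -2·-2 + -4·3 + 4·4 = 8
  a_5 = -2·8 + -4·-2 + 4·3 = 4
  a_6 = -2·4 + -4·8 + 4·-2 = -48
  a_7 = -2·-48 + -4·4 + 4·8 = 112
  a_8 = -2·112 + -4·-48 + 4·4 = -16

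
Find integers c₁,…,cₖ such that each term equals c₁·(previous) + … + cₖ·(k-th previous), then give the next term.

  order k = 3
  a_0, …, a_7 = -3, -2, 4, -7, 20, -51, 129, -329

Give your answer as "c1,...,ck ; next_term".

-2,1,-1 ; 838

  a_3 = -2·4 + 1·-2 + -1·-3 = -7
  a_4 = -2·-7 + 1·4 + -1·-2 = 20
  a_5 = -2·20 + 1·-7 + -1·4 = -51
  a_6 = -2·-51 + 1·20 + -1·-7 = 129
  a_7 = -2·129 + 1·-51 + -1·20 = -329
  a_8 = -2·-329 + 1·129 + -1·-51 = 838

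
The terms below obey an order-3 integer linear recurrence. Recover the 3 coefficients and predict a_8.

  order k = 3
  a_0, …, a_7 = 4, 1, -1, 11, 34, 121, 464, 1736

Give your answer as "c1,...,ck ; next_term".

3,2,3 ; 6499

  a_3 = 3·-1 + 2·1 + 3·4 = 11
  a_4 = 3·11 + 2·-1 + 3·1 = 34
  a_5 = 3·34 + 2·11 + 3·-1 = 121
  a_6 = 3·121 + 2·34 + 3·11 = 464
  a_7 = 3·464 + 2·121 + 3·34 = 1736
  a_8 = 3·1736 + 2·464 + 3·121 = 6499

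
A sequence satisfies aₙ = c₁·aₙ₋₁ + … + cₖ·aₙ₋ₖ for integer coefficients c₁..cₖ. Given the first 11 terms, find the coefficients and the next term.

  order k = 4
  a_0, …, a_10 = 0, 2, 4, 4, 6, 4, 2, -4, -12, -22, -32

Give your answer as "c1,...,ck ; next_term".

  a_4 = 1·4 + 1·4 + -1·2 + -1·0 = 6
  a_5 = 1·6 + 1·4 + -1·4 + -1·2 = 4
  a_6 = 1·4 + 1·6 + -1·4 + -1·4 = 2
  a_7 = 1·2 + 1·4 + -1·6 + -1·4 = -4
  a_8 = 1·-4 + 1·2 + -1·4 + -1·6 = -12
  a_9 = 1·-12 + 1·-4 + -1·2 + -1·4 = -22
  a_10 = 1·-22 + 1·-12 + -1·-4 + -1·2 = -32
  a_11 = 1·-32 + 1·-22 + -1·-12 + -1·-4 = -38

1,1,-1,-1 ; -38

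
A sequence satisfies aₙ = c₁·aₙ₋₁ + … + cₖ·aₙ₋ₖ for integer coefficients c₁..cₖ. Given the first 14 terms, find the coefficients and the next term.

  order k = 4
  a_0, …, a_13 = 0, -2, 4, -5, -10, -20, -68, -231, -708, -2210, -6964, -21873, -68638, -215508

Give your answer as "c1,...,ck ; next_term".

2,2,4,3 ; -676676

  a_4 = 2·-5 + 2·4 + 4·-2 + 3·0 = -10
  a_5 = 2·-10 + 2·-5 + 4·4 + 3·-2 = -20
  a_6 = 2·-20 + 2·-10 + 4·-5 + 3·4 = -68
  a_7 = 2·-68 + 2·-20 + 4·-10 + 3·-5 = -231
  a_8 = 2·-231 + 2·-68 + 4·-20 + 3·-10 = -708
  a_9 = 2·-708 + 2·-231 + 4·-68 + 3·-20 = -2210
  a_10 = 2·-2210 + 2·-708 + 4·-231 + 3·-68 = -6964
  a_11 = 2·-6964 + 2·-2210 + 4·-708 + 3·-231 = -21873
  a_12 = 2·-21873 + 2·-6964 + 4·-2210 + 3·-708 = -68638
  a_13 = 2·-68638 + 2·-21873 + 4·-6964 + 3·-2210 = -215508
  a_14 = 2·-215508 + 2·-68638 + 4·-21873 + 3·-6964 = -676676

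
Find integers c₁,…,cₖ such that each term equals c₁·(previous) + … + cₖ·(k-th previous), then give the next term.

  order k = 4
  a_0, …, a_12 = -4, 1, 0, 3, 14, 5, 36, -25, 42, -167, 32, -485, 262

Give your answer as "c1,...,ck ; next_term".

0,3,-2,-4 ; -851

  a_4 = 0·3 + 3·0 + -2·1 + -4·-4 = 14
  a_5 = 0·14 + 3·3 + -2·0 + -4·1 = 5
  a_6 = 0·5 + 3·14 + -2·3 + -4·0 = 36
  a_7 = 0·36 + 3·5 + -2·14 + -4·3 = -25
  a_8 = 0·-25 + 3·36 + -2·5 + -4·14 = 42
  a_9 = 0·42 + 3·-25 + -2·36 + -4·5 = -167
  a_10 = 0·-167 + 3·42 + -2·-25 + -4·36 = 32
  a_11 = 0·32 + 3·-167 + -2·42 + -4·-25 = -485
  a_12 = 0·-485 + 3·32 + -2·-167 + -4·42 = 262
  a_13 = 0·262 + 3·-485 + -2·32 + -4·-167 = -851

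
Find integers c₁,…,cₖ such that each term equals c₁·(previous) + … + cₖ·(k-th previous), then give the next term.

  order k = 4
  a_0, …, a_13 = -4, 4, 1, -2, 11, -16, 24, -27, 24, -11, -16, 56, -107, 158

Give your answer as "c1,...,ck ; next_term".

  a_4 = -1·-2 + 1·1 + 1·4 + -1·-4 = 11
  a_5 = -1·11 + 1·-2 + 1·1 + -1·4 = -16
  a_6 = -1·-16 + 1·11 + 1·-2 + -1·1 = 24
  a_7 = -1·24 + 1·-16 + 1·11 + -1·-2 = -27
  a_8 = -1·-27 + 1·24 + 1·-16 + -1·11 = 24
  a_9 = -1·24 + 1·-27 + 1·24 + -1·-16 = -11
  a_10 = -1·-11 + 1·24 + 1·-27 + -1·24 = -16
  a_11 = -1·-16 + 1·-11 + 1·24 + -1·-27 = 56
  a_12 = -1·56 + 1·-16 + 1·-11 + -1·24 = -107
  a_13 = -1·-107 + 1·56 + 1·-16 + -1·-11 = 158
  a_14 = -1·158 + 1·-107 + 1·56 + -1·-16 = -193

-1,1,1,-1 ; -193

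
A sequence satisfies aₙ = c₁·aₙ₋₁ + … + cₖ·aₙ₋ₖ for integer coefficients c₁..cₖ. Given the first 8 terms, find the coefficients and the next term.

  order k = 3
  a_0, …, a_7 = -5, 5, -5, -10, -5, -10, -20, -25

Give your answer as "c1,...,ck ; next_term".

1,0,1 ; -35

  a_3 = 1·-5 + 0·5 + 1·-5 = -10
  a_4 = 1·-10 + 0·-5 + 1·5 = -5
  a_5 = 1·-5 + 0·-10 + 1·-5 = -10
  a_6 = 1·-10 + 0·-5 + 1·-10 = -20
  a_7 = 1·-20 + 0·-10 + 1·-5 = -25
  a_8 = 1·-25 + 0·-20 + 1·-10 = -35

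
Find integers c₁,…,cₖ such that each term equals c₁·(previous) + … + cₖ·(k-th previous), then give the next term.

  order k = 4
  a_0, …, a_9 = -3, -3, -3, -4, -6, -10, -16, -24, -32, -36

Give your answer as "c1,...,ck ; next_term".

  a_4 = 3·-4 + -2·-3 + -2·-3 + 2·-3 = -6
  a_5 = 3·-6 + -2·-4 + -2·-3 + 2·-3 = -10
  a_6 = 3·-10 + -2·-6 + -2·-4 + 2·-3 = -16
  a_7 = 3·-16 + -2·-10 + -2·-6 + 2·-4 = -24
  a_8 = 3·-24 + -2·-16 + -2·-10 + 2·-6 = -32
  a_9 = 3·-32 + -2·-24 + -2·-16 + 2·-10 = -36
  a_10 = 3·-36 + -2·-32 + -2·-24 + 2·-16 = -28

3,-2,-2,2 ; -28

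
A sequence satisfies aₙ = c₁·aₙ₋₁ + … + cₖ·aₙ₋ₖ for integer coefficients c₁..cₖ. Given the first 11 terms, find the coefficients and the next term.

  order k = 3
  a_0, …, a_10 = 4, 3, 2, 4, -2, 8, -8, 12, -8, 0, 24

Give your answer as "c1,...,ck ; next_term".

  a_3 = -2·2 + 0·3 + 2·4 = 4
  a_4 = -2·4 + 0·2 + 2·3 = -2
  a_5 = -2·-2 + 0·4 + 2·2 = 8
  a_6 = -2·8 + 0·-2 + 2·4 = -8
  a_7 = -2·-8 + 0·8 + 2·-2 = 12
  a_8 = -2·12 + 0·-8 + 2·8 = -8
  a_9 = -2·-8 + 0·12 + 2·-8 = 0
  a_10 = -2·0 + 0·-8 + 2·12 = 24
  a_11 = -2·24 + 0·0 + 2·-8 = -64

-2,0,2 ; -64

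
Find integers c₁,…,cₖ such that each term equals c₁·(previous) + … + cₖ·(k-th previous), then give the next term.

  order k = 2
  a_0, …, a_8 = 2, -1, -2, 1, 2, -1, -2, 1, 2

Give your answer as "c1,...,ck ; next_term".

0,-1 ; -1

  a_2 = 0·-1 + -1·2 = -2
  a_3 = 0·-2 + -1·-1 = 1
  a_4 = 0·1 + -1·-2 = 2
  a_5 = 0·2 + -1·1 = -1
  a_6 = 0·-1 + -1·2 = -2
  a_7 = 0·-2 + -1·-1 = 1
  a_8 = 0·1 + -1·-2 = 2
  a_9 = 0·2 + -1·1 = -1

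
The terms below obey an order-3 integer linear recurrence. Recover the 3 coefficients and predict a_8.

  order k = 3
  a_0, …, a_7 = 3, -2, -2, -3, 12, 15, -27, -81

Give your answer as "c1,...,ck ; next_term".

0,-3,-3 ; 36

  a_3 = 0·-2 + -3·-2 + -3·3 = -3
  a_4 = 0·-3 + -3·-2 + -3·-2 = 12
  a_5 = 0·12 + -3·-3 + -3·-2 = 15
  a_6 = 0·15 + -3·12 + -3·-3 = -27
  a_7 = 0·-27 + -3·15 + -3·12 = -81
  a_8 = 0·-81 + -3·-27 + -3·15 = 36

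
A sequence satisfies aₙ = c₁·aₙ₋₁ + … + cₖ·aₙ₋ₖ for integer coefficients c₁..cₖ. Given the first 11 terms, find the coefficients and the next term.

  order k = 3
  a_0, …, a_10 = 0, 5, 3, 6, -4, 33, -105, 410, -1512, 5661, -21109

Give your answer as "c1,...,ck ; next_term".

  a_3 = -3·3 + 3·5 + 1·0 = 6
  a_4 = -3·6 + 3·3 + 1·5 = -4
  a_5 = -3·-4 + 3·6 + 1·3 = 33
  a_6 = -3·33 + 3·-4 + 1·6 = -105
  a_7 = -3·-105 + 3·33 + 1·-4 = 410
  a_8 = -3·410 + 3·-105 + 1·33 = -1512
  a_9 = -3·-1512 + 3·410 + 1·-105 = 5661
  a_10 = -3·5661 + 3·-1512 + 1·410 = -21109
  a_11 = -3·-21109 + 3·5661 + 1·-1512 = 78798

-3,3,1 ; 78798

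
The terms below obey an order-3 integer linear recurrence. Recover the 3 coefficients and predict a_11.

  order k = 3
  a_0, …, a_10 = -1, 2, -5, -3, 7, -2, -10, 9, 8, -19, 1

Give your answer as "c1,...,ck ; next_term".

  a_3 = 0·-5 + -1·2 + 1·-1 = -3
  a_4 = 0·-3 + -1·-5 + 1·2 = 7
  a_5 = 0·7 + -1·-3 + 1·-5 = -2
  a_6 = 0·-2 + -1·7 + 1·-3 = -10
  a_7 = 0·-10 + -1·-2 + 1·7 = 9
  a_8 = 0·9 + -1·-10 + 1·-2 = 8
  a_9 = 0·8 + -1·9 + 1·-10 = -19
  a_10 = 0·-19 + -1·8 + 1·9 = 1
  a_11 = 0·1 + -1·-19 + 1·8 = 27

0,-1,1 ; 27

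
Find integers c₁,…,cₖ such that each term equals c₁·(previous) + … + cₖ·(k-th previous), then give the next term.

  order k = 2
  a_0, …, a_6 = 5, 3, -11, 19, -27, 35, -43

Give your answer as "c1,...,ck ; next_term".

  a_2 = -2·3 + -1·5 = -11
  a_3 = -2·-11 + -1·3 = 19
  a_4 = -2·19 + -1·-11 = -27
  a_5 = -2·-27 + -1·19 = 35
  a_6 = -2·35 + -1·-27 = -43
  a_7 = -2·-43 + -1·35 = 51

-2,-1 ; 51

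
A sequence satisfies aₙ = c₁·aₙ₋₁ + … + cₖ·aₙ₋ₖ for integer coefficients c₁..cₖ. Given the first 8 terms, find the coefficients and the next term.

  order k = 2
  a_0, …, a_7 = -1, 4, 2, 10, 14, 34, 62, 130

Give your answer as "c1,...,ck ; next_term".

1,2 ; 254

  a_2 = 1·4 + 2·-1 = 2
  a_3 = 1·2 + 2·4 = 10
  a_4 = 1·10 + 2·2 = 14
  a_5 = 1·14 + 2·10 = 34
  a_6 = 1·34 + 2·14 = 62
  a_7 = 1·62 + 2·34 = 130
  a_8 = 1·130 + 2·62 = 254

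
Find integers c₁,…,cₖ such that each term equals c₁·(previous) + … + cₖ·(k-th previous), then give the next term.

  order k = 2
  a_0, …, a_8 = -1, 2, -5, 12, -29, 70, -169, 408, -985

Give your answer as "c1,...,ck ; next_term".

-2,1 ; 2378

  a_2 = -2·2 + 1·-1 = -5
  a_3 = -2·-5 + 1·2 = 12
  a_4 = -2·12 + 1·-5 = -29
  a_5 = -2·-29 + 1·12 = 70
  a_6 = -2·70 + 1·-29 = -169
  a_7 = -2·-169 + 1·70 = 408
  a_8 = -2·408 + 1·-169 = -985
  a_9 = -2·-985 + 1·408 = 2378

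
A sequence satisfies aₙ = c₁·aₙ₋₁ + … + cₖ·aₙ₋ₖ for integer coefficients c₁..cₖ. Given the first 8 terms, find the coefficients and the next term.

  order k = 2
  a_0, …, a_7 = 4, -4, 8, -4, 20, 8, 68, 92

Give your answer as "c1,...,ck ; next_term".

  a_2 = 1·-4 + 3·4 = 8
  a_3 = 1·8 + 3·-4 = -4
  a_4 = 1·-4 + 3·8 = 20
  a_5 = 1·20 + 3·-4 = 8
  a_6 = 1·8 + 3·20 = 68
  a_7 = 1·68 + 3·8 = 92
  a_8 = 1·92 + 3·68 = 296

1,3 ; 296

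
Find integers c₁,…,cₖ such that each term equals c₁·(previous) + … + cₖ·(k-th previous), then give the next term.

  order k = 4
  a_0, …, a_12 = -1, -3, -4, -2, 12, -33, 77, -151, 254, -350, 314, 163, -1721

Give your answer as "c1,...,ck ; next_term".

-3,-2,1,-1 ; 5501

  a_4 = -3·-2 + -2·-4 + 1·-3 + -1·-1 = 12
  a_5 = -3·12 + -2·-2 + 1·-4 + -1·-3 = -33
  a_6 = -3·-33 + -2·12 + 1·-2 + -1·-4 = 77
  a_7 = -3·77 + -2·-33 + 1·12 + -1·-2 = -151
  a_8 = -3·-151 + -2·77 + 1·-33 + -1·12 = 254
  a_9 = -3·254 + -2·-151 + 1·77 + -1·-33 = -350
  a_10 = -3·-350 + -2·254 + 1·-151 + -1·77 = 314
  a_11 = -3·314 + -2·-350 + 1·254 + -1·-151 = 163
  a_12 = -3·163 + -2·314 + 1·-350 + -1·254 = -1721
  a_13 = -3·-1721 + -2·163 + 1·314 + -1·-350 = 5501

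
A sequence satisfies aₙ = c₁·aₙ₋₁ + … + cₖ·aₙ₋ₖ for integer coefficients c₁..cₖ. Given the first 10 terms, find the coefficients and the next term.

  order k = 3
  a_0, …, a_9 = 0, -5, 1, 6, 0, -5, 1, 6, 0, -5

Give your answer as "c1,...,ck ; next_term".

1,-1,1 ; 1

  a_3 = 1·1 + -1·-5 + 1·0 = 6
  a_4 = 1·6 + -1·1 + 1·-5 = 0
  a_5 = 1·0 + -1·6 + 1·1 = -5
  a_6 = 1·-5 + -1·0 + 1·6 = 1
  a_7 = 1·1 + -1·-5 + 1·0 = 6
  a_8 = 1·6 + -1·1 + 1·-5 = 0
  a_9 = 1·0 + -1·6 + 1·1 = -5
  a_10 = 1·-5 + -1·0 + 1·6 = 1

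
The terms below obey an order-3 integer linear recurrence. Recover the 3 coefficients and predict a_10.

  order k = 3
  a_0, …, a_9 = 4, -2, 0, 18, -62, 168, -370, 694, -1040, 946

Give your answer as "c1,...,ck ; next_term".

  a_3 = -3·0 + -1·-2 + 4·4 = 18
  a_4 = -3·18 + -1·0 + 4·-2 = -62
  a_5 = -3·-62 + -1·18 + 4·0 = 168
  a_6 = -3·168 + -1·-62 + 4·18 = -370
  a_7 = -3·-370 + -1·168 + 4·-62 = 694
  a_8 = -3·694 + -1·-370 + 4·168 = -1040
  a_9 = -3·-1040 + -1·694 + 4·-370 = 946
  a_10 = -3·946 + -1·-1040 + 4·694 = 978

-3,-1,4 ; 978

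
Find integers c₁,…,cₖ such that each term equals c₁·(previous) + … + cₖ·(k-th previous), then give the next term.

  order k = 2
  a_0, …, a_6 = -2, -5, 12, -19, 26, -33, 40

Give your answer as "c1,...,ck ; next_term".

  a_2 = -2·-5 + -1·-2 = 12
  a_3 = -2·12 + -1·-5 = -19
  a_4 = -2·-19 + -1·12 = 26
  a_5 = -2·26 + -1·-19 = -33
  a_6 = -2·-33 + -1·26 = 40
  a_7 = -2·40 + -1·-33 = -47

-2,-1 ; -47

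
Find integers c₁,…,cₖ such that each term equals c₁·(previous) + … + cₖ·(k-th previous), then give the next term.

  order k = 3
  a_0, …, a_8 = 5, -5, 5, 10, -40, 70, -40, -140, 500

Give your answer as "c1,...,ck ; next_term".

  a_3 = -2·5 + -2·-5 + 2·5 = 10
  a_4 = -2·10 + -2·5 + 2·-5 = -40
  a_5 = -2·-40 + -2·10 + 2·5 = 70
  a_6 = -2·70 + -2·-40 + 2·10 = -40
  a_7 = -2·-40 + -2·70 + 2·-40 = -140
  a_8 = -2·-140 + -2·-40 + 2·70 = 500
  a_9 = -2·500 + -2·-140 + 2·-40 = -800

-2,-2,2 ; -800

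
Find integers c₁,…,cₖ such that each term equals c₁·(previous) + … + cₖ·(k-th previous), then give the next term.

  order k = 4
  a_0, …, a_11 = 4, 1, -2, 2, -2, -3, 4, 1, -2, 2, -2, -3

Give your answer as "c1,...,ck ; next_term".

0,-1,0,-1 ; 4

  a_4 = 0·2 + -1·-2 + 0·1 + -1·4 = -2
  a_5 = 0·-2 + -1·2 + 0·-2 + -1·1 = -3
  a_6 = 0·-3 + -1·-2 + 0·2 + -1·-2 = 4
  a_7 = 0·4 + -1·-3 + 0·-2 + -1·2 = 1
  a_8 = 0·1 + -1·4 + 0·-3 + -1·-2 = -2
  a_9 = 0·-2 + -1·1 + 0·4 + -1·-3 = 2
  a_10 = 0·2 + -1·-2 + 0·1 + -1·4 = -2
  a_11 = 0·-2 + -1·2 + 0·-2 + -1·1 = -3
  a_12 = 0·-3 + -1·-2 + 0·2 + -1·-2 = 4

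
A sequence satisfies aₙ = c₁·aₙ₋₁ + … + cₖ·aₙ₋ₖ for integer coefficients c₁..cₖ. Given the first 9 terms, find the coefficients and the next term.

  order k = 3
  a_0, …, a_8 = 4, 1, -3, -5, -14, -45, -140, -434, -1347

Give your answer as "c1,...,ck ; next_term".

  a_3 = 3·-3 + 0·1 + 1·4 = -5
  a_4 = 3·-5 + 0·-3 + 1·1 = -14
  a_5 = 3·-14 + 0·-5 + 1·-3 = -45
  a_6 = 3·-45 + 0·-14 + 1·-5 = -140
  a_7 = 3·-140 + 0·-45 + 1·-14 = -434
  a_8 = 3·-434 + 0·-140 + 1·-45 = -1347
  a_9 = 3·-1347 + 0·-434 + 1·-140 = -4181

3,0,1 ; -4181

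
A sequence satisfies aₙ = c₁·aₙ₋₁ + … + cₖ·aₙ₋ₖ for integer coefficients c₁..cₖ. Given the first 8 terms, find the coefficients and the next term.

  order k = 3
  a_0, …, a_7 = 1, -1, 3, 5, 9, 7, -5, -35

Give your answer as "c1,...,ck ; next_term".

2,-1,-2 ; -79

  a_3 = 2·3 + -1·-1 + -2·1 = 5
  a_4 = 2·5 + -1·3 + -2·-1 = 9
  a_5 = 2·9 + -1·5 + -2·3 = 7
  a_6 = 2·7 + -1·9 + -2·5 = -5
  a_7 = 2·-5 + -1·7 + -2·9 = -35
  a_8 = 2·-35 + -1·-5 + -2·7 = -79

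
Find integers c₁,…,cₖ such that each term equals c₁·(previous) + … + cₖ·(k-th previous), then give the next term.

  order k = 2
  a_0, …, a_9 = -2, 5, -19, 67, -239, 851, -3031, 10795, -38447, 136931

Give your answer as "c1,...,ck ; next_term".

  a_2 = -3·5 + 2·-2 = -19
  a_3 = -3·-19 + 2·5 = 67
  a_4 = -3·67 + 2·-19 = -239
  a_5 = -3·-239 + 2·67 = 851
  a_6 = -3·851 + 2·-239 = -3031
  a_7 = -3·-3031 + 2·851 = 10795
  a_8 = -3·10795 + 2·-3031 = -38447
  a_9 = -3·-38447 + 2·10795 = 136931
  a_10 = -3·136931 + 2·-38447 = -487687

-3,2 ; -487687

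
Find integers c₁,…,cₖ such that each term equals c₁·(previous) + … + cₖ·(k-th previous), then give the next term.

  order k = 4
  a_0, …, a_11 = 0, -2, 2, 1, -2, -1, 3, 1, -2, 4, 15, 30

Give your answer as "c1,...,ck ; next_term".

  a_4 = 2·1 + 1·2 + 3·-2 + 2·0 = -2
  a_5 = 2·-2 + 1·1 + 3·2 + 2·-2 = -1
  a_6 = 2·-1 + 1·-2 + 3·1 + 2·2 = 3
  a_7 = 2·3 + 1·-1 + 3·-2 + 2·1 = 1
  a_8 = 2·1 + 1·3 + 3·-1 + 2·-2 = -2
  a_9 = 2·-2 + 1·1 + 3·3 + 2·-1 = 4
  a_10 = 2·4 + 1·-2 + 3·1 + 2·3 = 15
  a_11 = 2·15 + 1·4 + 3·-2 + 2·1 = 30
  a_12 = 2·30 + 1·15 + 3·4 + 2·-2 = 83

2,1,3,2 ; 83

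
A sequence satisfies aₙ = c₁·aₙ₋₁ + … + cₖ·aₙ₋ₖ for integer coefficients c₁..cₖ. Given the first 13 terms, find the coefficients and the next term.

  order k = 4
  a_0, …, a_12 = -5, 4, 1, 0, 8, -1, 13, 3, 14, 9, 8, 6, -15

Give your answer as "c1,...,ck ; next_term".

  a_4 = 1·0 + 2·1 + -1·4 + -2·-5 = 8
  a_5 = 1·8 + 2·0 + -1·1 + -2·4 = -1
  a_6 = 1·-1 + 2·8 + -1·0 + -2·1 = 13
  a_7 = 1·13 + 2·-1 + -1·8 + -2·0 = 3
  a_8 = 1·3 + 2·13 + -1·-1 + -2·8 = 14
  a_9 = 1·14 + 2·3 + -1·13 + -2·-1 = 9
  a_10 = 1·9 + 2·14 + -1·3 + -2·13 = 8
  a_11 = 1·8 + 2·9 + -1·14 + -2·3 = 6
  a_12 = 1·6 + 2·8 + -1·9 + -2·14 = -15
  a_13 = 1·-15 + 2·6 + -1·8 + -2·9 = -29

1,2,-1,-2 ; -29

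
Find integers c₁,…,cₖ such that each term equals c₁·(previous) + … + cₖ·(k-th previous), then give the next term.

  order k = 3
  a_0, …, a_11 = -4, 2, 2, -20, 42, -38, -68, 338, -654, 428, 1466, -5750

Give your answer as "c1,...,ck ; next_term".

  a_3 = -2·2 + -2·2 + 3·-4 = -20
  a_4 = -2·-20 + -2·2 + 3·2 = 42
  a_5 = -2·42 + -2·-20 + 3·2 = -38
  a_6 = -2·-38 + -2·42 + 3·-20 = -68
  a_7 = -2·-68 + -2·-38 + 3·42 = 338
  a_8 = -2·338 + -2·-68 + 3·-38 = -654
  a_9 = -2·-654 + -2·338 + 3·-68 = 428
  a_10 = -2·428 + -2·-654 + 3·338 = 1466
  a_11 = -2·1466 + -2·428 + 3·-654 = -5750
  a_12 = -2·-5750 + -2·1466 + 3·428 = 9852

-2,-2,3 ; 9852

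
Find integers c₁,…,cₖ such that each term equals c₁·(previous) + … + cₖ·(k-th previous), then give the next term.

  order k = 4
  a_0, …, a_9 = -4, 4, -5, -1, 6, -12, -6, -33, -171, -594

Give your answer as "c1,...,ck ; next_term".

3,3,3,-3 ; -2376

  a_4 = 3·-1 + 3·-5 + 3·4 + -3·-4 = 6
  a_5 = 3·6 + 3·-1 + 3·-5 + -3·4 = -12
  a_6 = 3·-12 + 3·6 + 3·-1 + -3·-5 = -6
  a_7 = 3·-6 + 3·-12 + 3·6 + -3·-1 = -33
  a_8 = 3·-33 + 3·-6 + 3·-12 + -3·6 = -171
  a_9 = 3·-171 + 3·-33 + 3·-6 + -3·-12 = -594
  a_10 = 3·-594 + 3·-171 + 3·-33 + -3·-6 = -2376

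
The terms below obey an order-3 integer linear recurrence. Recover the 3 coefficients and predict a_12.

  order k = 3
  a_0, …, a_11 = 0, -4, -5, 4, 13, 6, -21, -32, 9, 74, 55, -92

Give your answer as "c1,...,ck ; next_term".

0,-1,-2 ; -203

  a_3 = 0·-5 + -1·-4 + -2·0 = 4
  a_4 = 0·4 + -1·-5 + -2·-4 = 13
  a_5 = 0·13 + -1·4 + -2·-5 = 6
  a_6 = 0·6 + -1·13 + -2·4 = -21
  a_7 = 0·-21 + -1·6 + -2·13 = -32
  a_8 = 0·-32 + -1·-21 + -2·6 = 9
  a_9 = 0·9 + -1·-32 + -2·-21 = 74
  a_10 = 0·74 + -1·9 + -2·-32 = 55
  a_11 = 0·55 + -1·74 + -2·9 = -92
  a_12 = 0·-92 + -1·55 + -2·74 = -203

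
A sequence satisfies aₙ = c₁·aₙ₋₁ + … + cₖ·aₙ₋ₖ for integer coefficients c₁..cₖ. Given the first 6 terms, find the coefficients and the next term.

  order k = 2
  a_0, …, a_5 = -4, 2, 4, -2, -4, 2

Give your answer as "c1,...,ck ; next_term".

0,-1 ; 4

  a_2 = 0·2 + -1·-4 = 4
  a_3 = 0·4 + -1·2 = -2
  a_4 = 0·-2 + -1·4 = -4
  a_5 = 0·-4 + -1·-2 = 2
  a_6 = 0·2 + -1·-4 = 4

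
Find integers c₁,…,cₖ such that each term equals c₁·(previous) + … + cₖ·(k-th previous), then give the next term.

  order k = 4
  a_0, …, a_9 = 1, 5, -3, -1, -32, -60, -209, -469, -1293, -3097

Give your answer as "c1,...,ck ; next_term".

2,3,-4,-1 ; -7988

  a_4 = 2·-1 + 3·-3 + -4·5 + -1·1 = -32
  a_5 = 2·-32 + 3·-1 + -4·-3 + -1·5 = -60
  a_6 = 2·-60 + 3·-32 + -4·-1 + -1·-3 = -209
  a_7 = 2·-209 + 3·-60 + -4·-32 + -1·-1 = -469
  a_8 = 2·-469 + 3·-209 + -4·-60 + -1·-32 = -1293
  a_9 = 2·-1293 + 3·-469 + -4·-209 + -1·-60 = -3097
  a_10 = 2·-3097 + 3·-1293 + -4·-469 + -1·-209 = -7988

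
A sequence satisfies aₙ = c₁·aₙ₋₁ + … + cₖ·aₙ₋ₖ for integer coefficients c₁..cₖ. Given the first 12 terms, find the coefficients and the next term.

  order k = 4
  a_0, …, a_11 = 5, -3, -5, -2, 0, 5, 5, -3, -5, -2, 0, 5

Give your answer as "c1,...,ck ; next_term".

  a_4 = 0·-2 + -1·-5 + 0·-3 + -1·5 = 0
  a_5 = 0·0 + -1·-2 + 0·-5 + -1·-3 = 5
  a_6 = 0·5 + -1·0 + 0·-2 + -1·-5 = 5
  a_7 = 0·5 + -1·5 + 0·0 + -1·-2 = -3
  a_8 = 0·-3 + -1·5 + 0·5 + -1·0 = -5
  a_9 = 0·-5 + -1·-3 + 0·5 + -1·5 = -2
  a_10 = 0·-2 + -1·-5 + 0·-3 + -1·5 = 0
  a_11 = 0·0 + -1·-2 + 0·-5 + -1·-3 = 5
  a_12 = 0·5 + -1·0 + 0·-2 + -1·-5 = 5

0,-1,0,-1 ; 5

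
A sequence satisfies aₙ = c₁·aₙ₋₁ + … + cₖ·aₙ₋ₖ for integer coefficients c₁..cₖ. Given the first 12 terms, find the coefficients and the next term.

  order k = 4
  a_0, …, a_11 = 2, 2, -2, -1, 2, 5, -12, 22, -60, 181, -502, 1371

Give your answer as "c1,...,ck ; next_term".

  a_4 = -2·-1 + 1·-2 + -2·2 + 3·2 = 2
  a_5 = -2·2 + 1·-1 + -2·-2 + 3·2 = 5
  a_6 = -2·5 + 1·2 + -2·-1 + 3·-2 = -12
  a_7 = -2·-12 + 1·5 + -2·2 + 3·-1 = 22
  a_8 = -2·22 + 1·-12 + -2·5 + 3·2 = -60
  a_9 = -2·-60 + 1·22 + -2·-12 + 3·5 = 181
  a_10 = -2·181 + 1·-60 + -2·22 + 3·-12 = -502
  a_11 = -2·-502 + 1·181 + -2·-60 + 3·22 = 1371
  a_12 = -2·1371 + 1·-502 + -2·181 + 3·-60 = -3786

-2,1,-2,3 ; -3786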